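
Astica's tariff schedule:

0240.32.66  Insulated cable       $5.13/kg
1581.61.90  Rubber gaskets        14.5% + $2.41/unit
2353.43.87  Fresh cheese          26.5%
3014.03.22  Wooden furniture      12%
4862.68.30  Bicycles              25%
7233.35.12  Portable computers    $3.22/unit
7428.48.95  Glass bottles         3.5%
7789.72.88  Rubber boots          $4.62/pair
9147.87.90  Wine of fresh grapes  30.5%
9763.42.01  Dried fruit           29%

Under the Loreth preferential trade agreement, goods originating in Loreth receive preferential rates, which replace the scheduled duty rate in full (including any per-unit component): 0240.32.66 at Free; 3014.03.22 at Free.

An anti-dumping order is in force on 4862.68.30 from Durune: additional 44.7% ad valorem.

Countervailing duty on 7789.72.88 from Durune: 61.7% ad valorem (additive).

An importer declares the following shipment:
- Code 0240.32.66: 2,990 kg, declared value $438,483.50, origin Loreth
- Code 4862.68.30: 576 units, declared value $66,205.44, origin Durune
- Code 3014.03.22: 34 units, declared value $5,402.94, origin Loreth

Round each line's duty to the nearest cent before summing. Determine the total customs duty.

Line 1 (0240.32.66, Loreth, 2,990 kg, $438,483.50):
Base rate for 0240.32.66 is $5.13/kg.
Origin Loreth qualifies under the Astica–Loreth agreement and 0240.32.66 is covered: preferential rate Free applies instead.
Duty = $438,483.50 × 0% = $0.00.
Line 2 (4862.68.30, Durune, 576 units, $66,205.44):
Base rate for 4862.68.30 is 25%.
Additional duty on 4862.68.30 from Durune: +44.7%. Applied ad valorem rate: 25% + 44.7% = 69.7%.
Duty = $66,205.44 × 69.7% = $46,145.19.
Line 3 (3014.03.22, Loreth, 34 units, $5,402.94):
Base rate for 3014.03.22 is 12%.
Origin Loreth qualifies under the Astica–Loreth agreement and 3014.03.22 is covered: preferential rate Free applies instead.
Duty = $5,402.94 × 0% = $0.00.
Total = $0.00 + $46,145.19 + $0.00 = $46,145.19.

$46,145.19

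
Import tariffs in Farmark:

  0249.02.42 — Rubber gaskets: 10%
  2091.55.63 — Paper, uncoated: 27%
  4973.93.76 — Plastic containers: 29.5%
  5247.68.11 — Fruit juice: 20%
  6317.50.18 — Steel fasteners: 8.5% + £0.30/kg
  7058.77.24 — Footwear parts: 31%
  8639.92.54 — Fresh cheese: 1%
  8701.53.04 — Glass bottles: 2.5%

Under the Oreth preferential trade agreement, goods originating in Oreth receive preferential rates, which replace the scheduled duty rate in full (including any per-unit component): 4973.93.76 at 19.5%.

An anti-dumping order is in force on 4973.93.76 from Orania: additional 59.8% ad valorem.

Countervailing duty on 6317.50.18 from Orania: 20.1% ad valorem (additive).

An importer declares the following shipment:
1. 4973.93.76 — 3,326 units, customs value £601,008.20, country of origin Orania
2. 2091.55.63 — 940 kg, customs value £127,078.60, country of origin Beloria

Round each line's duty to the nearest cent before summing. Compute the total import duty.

Line 1 (4973.93.76, Orania, 3,326 units, £601,008.20):
Base rate for 4973.93.76 is 29.5%.
4973.93.76 has an FTA preferential rate, but origin Orania is not Oreth; base rate stands.
Additional duty on 4973.93.76 from Orania: +59.8%. Applied ad valorem rate: 29.5% + 59.8% = 89.3%.
Duty = £601,008.20 × 89.3% = £536,700.32.
Line 2 (2091.55.63, Beloria, 940 kg, £127,078.60):
Base rate for 2091.55.63 is 27%.
Duty = £127,078.60 × 27% = £34,311.22.
Total = £536,700.32 + £34,311.22 = £571,011.54.

£571,011.54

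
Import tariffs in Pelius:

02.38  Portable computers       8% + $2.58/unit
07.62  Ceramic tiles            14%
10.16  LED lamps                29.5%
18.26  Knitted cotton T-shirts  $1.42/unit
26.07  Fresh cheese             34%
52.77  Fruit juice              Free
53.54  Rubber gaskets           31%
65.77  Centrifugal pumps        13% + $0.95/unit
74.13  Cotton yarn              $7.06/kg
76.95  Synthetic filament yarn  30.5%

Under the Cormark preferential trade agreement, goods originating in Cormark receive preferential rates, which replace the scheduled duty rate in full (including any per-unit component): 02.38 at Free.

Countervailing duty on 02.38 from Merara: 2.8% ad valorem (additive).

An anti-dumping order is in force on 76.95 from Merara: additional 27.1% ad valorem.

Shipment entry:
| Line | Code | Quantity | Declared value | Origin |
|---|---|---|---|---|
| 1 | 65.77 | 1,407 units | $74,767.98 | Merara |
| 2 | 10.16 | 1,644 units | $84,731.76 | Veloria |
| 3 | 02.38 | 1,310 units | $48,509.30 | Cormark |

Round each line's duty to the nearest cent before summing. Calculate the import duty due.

Line 1 (65.77, Merara, 1,407 units, $74,767.98):
Base rate for 65.77 is 13% + $0.95/unit.
Duty = $74,767.98 × 13% + 1,407 × $0.95 = $11,056.49.
Line 2 (10.16, Veloria, 1,644 units, $84,731.76):
Base rate for 10.16 is 29.5%.
Duty = $84,731.76 × 29.5% = $24,995.87.
Line 3 (02.38, Cormark, 1,310 units, $48,509.30):
Base rate for 02.38 is 8% + $2.58/unit.
Origin Cormark qualifies under the Pelius–Cormark agreement and 02.38 is covered: preferential rate Free applies instead.
The additional-duty order on 02.38 targets Merara, not Cormark; it does not apply.
Duty = $48,509.30 × 0% = $0.00.
Total = $11,056.49 + $24,995.87 + $0.00 = $36,052.36.

$36,052.36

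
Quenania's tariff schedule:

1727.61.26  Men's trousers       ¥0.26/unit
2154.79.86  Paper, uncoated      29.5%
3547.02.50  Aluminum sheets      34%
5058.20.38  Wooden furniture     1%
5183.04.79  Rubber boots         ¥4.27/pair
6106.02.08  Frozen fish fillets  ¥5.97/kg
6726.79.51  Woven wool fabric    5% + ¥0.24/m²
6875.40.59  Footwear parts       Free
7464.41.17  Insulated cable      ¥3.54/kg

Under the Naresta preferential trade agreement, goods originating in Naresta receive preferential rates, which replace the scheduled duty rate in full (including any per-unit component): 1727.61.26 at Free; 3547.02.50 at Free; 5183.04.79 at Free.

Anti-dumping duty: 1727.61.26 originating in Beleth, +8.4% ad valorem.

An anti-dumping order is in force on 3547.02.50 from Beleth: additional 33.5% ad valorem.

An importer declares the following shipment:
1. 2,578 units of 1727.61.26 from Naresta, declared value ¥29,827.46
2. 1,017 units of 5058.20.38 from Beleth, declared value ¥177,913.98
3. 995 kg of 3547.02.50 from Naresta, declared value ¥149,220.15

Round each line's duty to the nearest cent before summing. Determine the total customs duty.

¥1,779.14

Line 1 (1727.61.26, Naresta, 2,578 units, ¥29,827.46):
Base rate for 1727.61.26 is ¥0.26/unit.
Origin Naresta qualifies under the Quenania–Naresta agreement and 1727.61.26 is covered: preferential rate Free applies instead.
The additional-duty order on 1727.61.26 targets Beleth, not Naresta; it does not apply.
Duty = ¥29,827.46 × 0% = ¥0.00.
Line 2 (5058.20.38, Beleth, 1,017 units, ¥177,913.98):
Base rate for 5058.20.38 is 1%.
Duty = ¥177,913.98 × 1% = ¥1,779.14.
Line 3 (3547.02.50, Naresta, 995 kg, ¥149,220.15):
Base rate for 3547.02.50 is 34%.
Origin Naresta qualifies under the Quenania–Naresta agreement and 3547.02.50 is covered: preferential rate Free applies instead.
The additional-duty order on 3547.02.50 targets Beleth, not Naresta; it does not apply.
Duty = ¥149,220.15 × 0% = ¥0.00.
Total = ¥0.00 + ¥1,779.14 + ¥0.00 = ¥1,779.14.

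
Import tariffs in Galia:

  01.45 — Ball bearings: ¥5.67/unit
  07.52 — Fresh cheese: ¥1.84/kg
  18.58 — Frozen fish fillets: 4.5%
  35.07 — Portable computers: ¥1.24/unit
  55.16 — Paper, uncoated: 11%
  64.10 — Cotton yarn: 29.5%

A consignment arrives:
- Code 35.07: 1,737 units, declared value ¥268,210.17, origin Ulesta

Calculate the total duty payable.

¥2,153.88

Line 1 (35.07, Ulesta, 1,737 units, ¥268,210.17):
Base rate for 35.07 is ¥1.24/unit.
Duty = 1,737 × ¥1.24 = ¥2,153.88.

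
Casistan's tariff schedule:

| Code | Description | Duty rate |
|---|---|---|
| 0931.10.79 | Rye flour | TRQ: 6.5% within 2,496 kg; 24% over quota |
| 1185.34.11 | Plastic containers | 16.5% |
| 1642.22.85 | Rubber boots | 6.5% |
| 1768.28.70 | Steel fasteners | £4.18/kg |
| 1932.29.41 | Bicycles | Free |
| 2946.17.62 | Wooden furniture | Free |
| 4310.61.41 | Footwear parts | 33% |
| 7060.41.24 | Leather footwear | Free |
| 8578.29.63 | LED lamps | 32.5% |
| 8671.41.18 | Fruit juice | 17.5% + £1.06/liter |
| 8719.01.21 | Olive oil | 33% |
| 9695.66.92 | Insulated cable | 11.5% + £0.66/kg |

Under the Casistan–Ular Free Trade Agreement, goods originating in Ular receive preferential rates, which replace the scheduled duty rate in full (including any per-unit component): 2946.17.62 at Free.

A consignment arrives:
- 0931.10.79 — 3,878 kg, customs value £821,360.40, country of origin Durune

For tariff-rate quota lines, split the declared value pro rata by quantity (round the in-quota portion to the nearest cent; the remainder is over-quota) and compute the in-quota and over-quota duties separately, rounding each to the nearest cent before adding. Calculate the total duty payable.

£104,612.25

Line 1 (0931.10.79, Durune, 3,878 kg, £821,360.40):
Code 0931.10.79 is under a tariff-rate quota (threshold 2,496 kg). In-quota: 2,496 kg at 6.5%; over-quota: 1,382 kg at 24%.
Pro-rata value split: in-quota = £821,360.40 × 2,496/3,878 = £528,652.80; over-quota = £821,360.40 − £528,652.80 = £292,707.60.
In-quota duty = £528,652.80 × 6.5% = £34,362.43. Over-quota duty = £292,707.60 × 24% = £70,249.82.
Line duty = £34,362.43 + £70,249.82 = £104,612.25.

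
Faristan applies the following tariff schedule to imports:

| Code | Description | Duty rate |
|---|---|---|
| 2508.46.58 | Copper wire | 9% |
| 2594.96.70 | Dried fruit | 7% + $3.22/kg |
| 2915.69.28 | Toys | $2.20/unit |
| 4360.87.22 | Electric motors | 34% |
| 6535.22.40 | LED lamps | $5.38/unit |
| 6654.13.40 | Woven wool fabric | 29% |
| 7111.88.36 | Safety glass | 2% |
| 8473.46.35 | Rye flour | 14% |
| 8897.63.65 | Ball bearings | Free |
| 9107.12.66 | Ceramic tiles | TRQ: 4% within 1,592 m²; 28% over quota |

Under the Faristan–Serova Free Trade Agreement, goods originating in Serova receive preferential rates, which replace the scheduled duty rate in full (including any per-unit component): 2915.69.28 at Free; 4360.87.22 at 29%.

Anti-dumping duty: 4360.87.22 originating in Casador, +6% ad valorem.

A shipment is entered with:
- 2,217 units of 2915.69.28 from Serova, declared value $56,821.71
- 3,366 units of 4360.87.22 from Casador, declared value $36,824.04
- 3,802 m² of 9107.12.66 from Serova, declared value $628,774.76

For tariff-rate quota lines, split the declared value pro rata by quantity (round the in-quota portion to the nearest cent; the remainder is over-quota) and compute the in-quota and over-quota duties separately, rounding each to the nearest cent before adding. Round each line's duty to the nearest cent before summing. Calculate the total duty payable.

$127,598.16

Line 1 (2915.69.28, Serova, 2,217 units, $56,821.71):
Base rate for 2915.69.28 is $2.20/unit.
Origin Serova qualifies under the Faristan–Serova agreement and 2915.69.28 is covered: preferential rate Free applies instead.
Duty = $56,821.71 × 0% = $0.00.
Line 2 (4360.87.22, Casador, 3,366 units, $36,824.04):
Base rate for 4360.87.22 is 34%.
4360.87.22 has an FTA preferential rate, but origin Casador is not Serova; base rate stands.
Additional duty on 4360.87.22 from Casador: +6%. Applied ad valorem rate: 34% + 6% = 40%.
Duty = $36,824.04 × 40% = $14,729.62.
Line 3 (9107.12.66, Serova, 3,802 m², $628,774.76):
Code 9107.12.66 is under a tariff-rate quota (threshold 1,592 m²). In-quota: 1,592 m² at 4%; over-quota: 2,210 m² at 28%.
Pro-rata value split: in-quota = $628,774.76 × 1,592/3,802 = $263,284.96; over-quota = $628,774.76 − $263,284.96 = $365,489.80.
In-quota duty = $263,284.96 × 4% = $10,531.40. Over-quota duty = $365,489.80 × 28% = $102,337.14.
Line duty = $10,531.40 + $102,337.14 = $112,868.54.
Total = $0.00 + $14,729.62 + $112,868.54 = $127,598.16.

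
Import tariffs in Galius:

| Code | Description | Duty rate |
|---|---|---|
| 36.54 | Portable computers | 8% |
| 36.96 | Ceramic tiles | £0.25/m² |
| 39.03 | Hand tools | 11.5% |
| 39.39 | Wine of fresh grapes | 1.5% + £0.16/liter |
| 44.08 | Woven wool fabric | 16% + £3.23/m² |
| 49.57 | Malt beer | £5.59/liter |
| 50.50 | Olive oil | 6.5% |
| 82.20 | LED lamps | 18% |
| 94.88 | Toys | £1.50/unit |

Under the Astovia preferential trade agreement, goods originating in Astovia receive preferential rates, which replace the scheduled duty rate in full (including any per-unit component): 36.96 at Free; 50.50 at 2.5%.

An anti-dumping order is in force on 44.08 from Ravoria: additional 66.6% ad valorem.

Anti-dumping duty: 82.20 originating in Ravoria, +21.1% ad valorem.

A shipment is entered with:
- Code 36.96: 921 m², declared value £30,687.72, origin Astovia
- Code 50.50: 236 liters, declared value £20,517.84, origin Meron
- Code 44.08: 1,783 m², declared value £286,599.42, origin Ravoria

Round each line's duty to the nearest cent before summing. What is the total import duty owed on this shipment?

Line 1 (36.96, Astovia, 921 m², £30,687.72):
Base rate for 36.96 is £0.25/m².
Origin Astovia qualifies under the Galius–Astovia agreement and 36.96 is covered: preferential rate Free applies instead.
Duty = £30,687.72 × 0% = £0.00.
Line 2 (50.50, Meron, 236 liters, £20,517.84):
Base rate for 50.50 is 6.5%.
50.50 has an FTA preferential rate, but origin Meron is not Astovia; base rate stands.
Duty = £20,517.84 × 6.5% = £1,333.66.
Line 3 (44.08, Ravoria, 1,783 m², £286,599.42):
Base rate for 44.08 is 16% + £3.23/m².
Additional duty on 44.08 from Ravoria: +66.6%. Applied ad valorem rate: 16% + 66.6% = 82.6%.
Duty = £286,599.42 × 82.6% + 1,783 × £3.23 = £242,490.21.
Total = £0.00 + £1,333.66 + £242,490.21 = £243,823.87.

£243,823.87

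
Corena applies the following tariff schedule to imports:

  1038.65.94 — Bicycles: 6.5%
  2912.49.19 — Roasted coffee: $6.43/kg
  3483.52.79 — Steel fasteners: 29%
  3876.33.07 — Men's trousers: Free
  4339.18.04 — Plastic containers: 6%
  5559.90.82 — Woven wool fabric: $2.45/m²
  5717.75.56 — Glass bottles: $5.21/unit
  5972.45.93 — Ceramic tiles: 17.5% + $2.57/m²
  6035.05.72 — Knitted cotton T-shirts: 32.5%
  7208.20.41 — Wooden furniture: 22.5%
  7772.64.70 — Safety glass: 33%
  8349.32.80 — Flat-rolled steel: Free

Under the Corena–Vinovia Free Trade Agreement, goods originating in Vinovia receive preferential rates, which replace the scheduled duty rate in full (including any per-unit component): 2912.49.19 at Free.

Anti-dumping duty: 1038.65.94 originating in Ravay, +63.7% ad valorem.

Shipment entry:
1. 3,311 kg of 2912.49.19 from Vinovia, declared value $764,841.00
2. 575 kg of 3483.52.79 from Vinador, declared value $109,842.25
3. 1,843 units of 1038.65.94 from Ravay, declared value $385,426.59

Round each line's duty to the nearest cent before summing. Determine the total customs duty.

Line 1 (2912.49.19, Vinovia, 3,311 kg, $764,841.00):
Base rate for 2912.49.19 is $6.43/kg.
Origin Vinovia qualifies under the Corena–Vinovia agreement and 2912.49.19 is covered: preferential rate Free applies instead.
Duty = $764,841.00 × 0% = $0.00.
Line 2 (3483.52.79, Vinador, 575 kg, $109,842.25):
Base rate for 3483.52.79 is 29%.
Duty = $109,842.25 × 29% = $31,854.25.
Line 3 (1038.65.94, Ravay, 1,843 units, $385,426.59):
Base rate for 1038.65.94 is 6.5%.
Additional duty on 1038.65.94 from Ravay: +63.7%. Applied ad valorem rate: 6.5% + 63.7% = 70.2%.
Duty = $385,426.59 × 70.2% = $270,569.47.
Total = $0.00 + $31,854.25 + $270,569.47 = $302,423.72.

$302,423.72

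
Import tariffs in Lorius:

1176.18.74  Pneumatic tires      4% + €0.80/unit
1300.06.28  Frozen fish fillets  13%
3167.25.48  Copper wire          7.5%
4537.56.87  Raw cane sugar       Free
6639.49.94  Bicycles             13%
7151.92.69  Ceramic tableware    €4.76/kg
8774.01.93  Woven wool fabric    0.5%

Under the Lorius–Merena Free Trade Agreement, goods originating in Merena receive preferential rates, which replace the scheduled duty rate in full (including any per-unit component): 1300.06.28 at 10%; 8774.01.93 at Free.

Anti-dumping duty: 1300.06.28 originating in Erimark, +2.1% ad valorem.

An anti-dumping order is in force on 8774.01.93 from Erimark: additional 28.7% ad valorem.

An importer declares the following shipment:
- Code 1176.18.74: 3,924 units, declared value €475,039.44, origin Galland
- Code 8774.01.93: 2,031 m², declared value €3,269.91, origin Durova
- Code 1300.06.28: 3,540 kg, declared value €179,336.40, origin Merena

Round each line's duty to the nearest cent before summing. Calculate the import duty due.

Line 1 (1176.18.74, Galland, 3,924 units, €475,039.44):
Base rate for 1176.18.74 is 4% + €0.80/unit.
Duty = €475,039.44 × 4% + 3,924 × €0.80 = €22,140.78.
Line 2 (8774.01.93, Durova, 2,031 m², €3,269.91):
Base rate for 8774.01.93 is 0.5%.
8774.01.93 has an FTA preferential rate, but origin Durova is not Merena; base rate stands.
The additional-duty order on 8774.01.93 targets Erimark, not Durova; it does not apply.
Duty = €3,269.91 × 0.5% = €16.35.
Line 3 (1300.06.28, Merena, 3,540 kg, €179,336.40):
Base rate for 1300.06.28 is 13%.
Origin Merena qualifies under the Lorius–Merena agreement and 1300.06.28 is covered: preferential rate 10% applies instead.
The additional-duty order on 1300.06.28 targets Erimark, not Merena; it does not apply.
Duty = €179,336.40 × 10% = €17,933.64.
Total = €22,140.78 + €16.35 + €17,933.64 = €40,090.77.

€40,090.77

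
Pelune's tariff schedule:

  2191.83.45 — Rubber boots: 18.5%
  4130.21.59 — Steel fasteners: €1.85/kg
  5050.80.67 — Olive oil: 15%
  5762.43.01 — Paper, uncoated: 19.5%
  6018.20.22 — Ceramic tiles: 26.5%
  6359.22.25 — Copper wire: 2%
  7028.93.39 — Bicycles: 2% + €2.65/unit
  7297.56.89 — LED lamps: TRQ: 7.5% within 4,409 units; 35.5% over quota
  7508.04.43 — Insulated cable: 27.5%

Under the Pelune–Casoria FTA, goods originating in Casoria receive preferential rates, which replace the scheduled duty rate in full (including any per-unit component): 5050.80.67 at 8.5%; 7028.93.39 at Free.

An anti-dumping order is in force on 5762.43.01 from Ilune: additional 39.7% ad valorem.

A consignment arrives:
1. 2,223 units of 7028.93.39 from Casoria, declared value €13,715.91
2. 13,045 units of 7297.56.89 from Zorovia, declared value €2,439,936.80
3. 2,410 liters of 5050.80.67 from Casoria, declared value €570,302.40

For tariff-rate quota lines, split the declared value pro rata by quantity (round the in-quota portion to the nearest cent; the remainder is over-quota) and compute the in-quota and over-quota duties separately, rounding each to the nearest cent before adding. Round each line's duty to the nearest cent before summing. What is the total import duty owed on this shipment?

Line 1 (7028.93.39, Casoria, 2,223 units, €13,715.91):
Base rate for 7028.93.39 is 2% + €2.65/unit.
Origin Casoria qualifies under the Pelune–Casoria agreement and 7028.93.39 is covered: preferential rate Free applies instead.
Duty = €13,715.91 × 0% = €0.00.
Line 2 (7297.56.89, Zorovia, 13,045 units, €2,439,936.80):
Code 7297.56.89 is under a tariff-rate quota (threshold 4,409 units). In-quota: 4,409 units at 7.5%; over-quota: 8,636 units at 35.5%.
Pro-rata value split: in-quota = €2,439,936.80 × 4,409/13,045 = €824,659.36; over-quota = €2,439,936.80 − €824,659.36 = €1,615,277.44.
In-quota duty = €824,659.36 × 7.5% = €61,849.45. Over-quota duty = €1,615,277.44 × 35.5% = €573,423.49.
Line duty = €61,849.45 + €573,423.49 = €635,272.94.
Line 3 (5050.80.67, Casoria, 2,410 liters, €570,302.40):
Base rate for 5050.80.67 is 15%.
Origin Casoria qualifies under the Pelune–Casoria agreement and 5050.80.67 is covered: preferential rate 8.5% applies instead.
Duty = €570,302.40 × 8.5% = €48,475.70.
Total = €0.00 + €635,272.94 + €48,475.70 = €683,748.64.

€683,748.64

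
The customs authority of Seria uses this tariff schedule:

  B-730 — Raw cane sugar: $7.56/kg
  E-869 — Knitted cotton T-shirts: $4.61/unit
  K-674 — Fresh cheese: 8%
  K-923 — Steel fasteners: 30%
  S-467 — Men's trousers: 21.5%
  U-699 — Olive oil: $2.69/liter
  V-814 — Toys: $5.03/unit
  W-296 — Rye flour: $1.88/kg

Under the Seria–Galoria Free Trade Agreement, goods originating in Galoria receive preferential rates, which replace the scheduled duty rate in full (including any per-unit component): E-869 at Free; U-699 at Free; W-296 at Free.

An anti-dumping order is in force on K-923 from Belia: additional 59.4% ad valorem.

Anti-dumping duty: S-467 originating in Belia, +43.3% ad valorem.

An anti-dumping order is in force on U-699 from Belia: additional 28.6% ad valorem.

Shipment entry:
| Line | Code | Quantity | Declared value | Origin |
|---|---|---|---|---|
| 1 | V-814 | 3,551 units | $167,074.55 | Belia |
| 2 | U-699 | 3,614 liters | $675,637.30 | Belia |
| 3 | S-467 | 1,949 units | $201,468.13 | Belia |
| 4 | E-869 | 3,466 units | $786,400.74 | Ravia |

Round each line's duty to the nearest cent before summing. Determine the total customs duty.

$367,345.07

Line 1 (V-814, Belia, 3,551 units, $167,074.55):
Base rate for V-814 is $5.03/unit.
Duty = 3,551 × $5.03 = $17,861.53.
Line 2 (U-699, Belia, 3,614 liters, $675,637.30):
Base rate for U-699 is $2.69/liter.
U-699 has an FTA preferential rate, but origin Belia is not Galoria; base rate stands.
Additional duty on U-699 from Belia: +28.6% ad valorem. Applied ad valorem rate = 28.6%.
Duty = $675,637.30 × 28.6% + 3,614 × $2.69 = $202,953.93.
Line 3 (S-467, Belia, 1,949 units, $201,468.13):
Base rate for S-467 is 21.5%.
Additional duty on S-467 from Belia: +43.3%. Applied ad valorem rate: 21.5% + 43.3% = 64.8%.
Duty = $201,468.13 × 64.8% = $130,551.35.
Line 4 (E-869, Ravia, 3,466 units, $786,400.74):
Base rate for E-869 is $4.61/unit.
E-869 has an FTA preferential rate, but origin Ravia is not Galoria; base rate stands.
Duty = 3,466 × $4.61 = $15,978.26.
Total = $17,861.53 + $202,953.93 + $130,551.35 + $15,978.26 = $367,345.07.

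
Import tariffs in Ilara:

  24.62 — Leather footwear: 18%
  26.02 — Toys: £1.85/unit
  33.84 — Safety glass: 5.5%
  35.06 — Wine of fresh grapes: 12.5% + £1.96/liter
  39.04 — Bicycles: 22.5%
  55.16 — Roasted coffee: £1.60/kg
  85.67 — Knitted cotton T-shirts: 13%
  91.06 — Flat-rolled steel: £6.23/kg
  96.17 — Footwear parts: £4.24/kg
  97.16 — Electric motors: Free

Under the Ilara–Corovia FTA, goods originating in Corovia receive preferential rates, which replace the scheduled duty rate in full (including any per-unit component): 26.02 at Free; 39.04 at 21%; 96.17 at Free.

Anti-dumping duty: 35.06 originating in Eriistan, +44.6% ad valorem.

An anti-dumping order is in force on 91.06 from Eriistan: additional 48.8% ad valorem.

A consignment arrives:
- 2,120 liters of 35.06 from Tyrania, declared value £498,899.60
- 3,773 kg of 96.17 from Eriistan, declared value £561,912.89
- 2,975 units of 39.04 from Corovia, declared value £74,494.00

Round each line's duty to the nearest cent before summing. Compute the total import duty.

Line 1 (35.06, Tyrania, 2,120 liters, £498,899.60):
Base rate for 35.06 is 12.5% + £1.96/liter.
The additional-duty order on 35.06 targets Eriistan, not Tyrania; it does not apply.
Duty = £498,899.60 × 12.5% + 2,120 × £1.96 = £66,517.65.
Line 2 (96.17, Eriistan, 3,773 kg, £561,912.89):
Base rate for 96.17 is £4.24/kg.
96.17 has an FTA preferential rate, but origin Eriistan is not Corovia; base rate stands.
Duty = 3,773 × £4.24 = £15,997.52.
Line 3 (39.04, Corovia, 2,975 units, £74,494.00):
Base rate for 39.04 is 22.5%.
Origin Corovia qualifies under the Ilara–Corovia agreement and 39.04 is covered: preferential rate 21% applies instead.
Duty = £74,494.00 × 21% = £15,643.74.
Total = £66,517.65 + £15,997.52 + £15,643.74 = £98,158.91.

£98,158.91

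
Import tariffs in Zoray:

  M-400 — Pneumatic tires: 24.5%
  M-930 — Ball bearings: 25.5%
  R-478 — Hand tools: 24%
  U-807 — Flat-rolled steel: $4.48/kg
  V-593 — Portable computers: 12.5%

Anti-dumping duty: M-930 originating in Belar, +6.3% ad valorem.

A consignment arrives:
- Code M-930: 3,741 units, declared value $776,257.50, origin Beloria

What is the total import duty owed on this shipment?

$197,945.66

Line 1 (M-930, Beloria, 3,741 units, $776,257.50):
Base rate for M-930 is 25.5%.
The additional-duty order on M-930 targets Belar, not Beloria; it does not apply.
Duty = $776,257.50 × 25.5% = $197,945.66.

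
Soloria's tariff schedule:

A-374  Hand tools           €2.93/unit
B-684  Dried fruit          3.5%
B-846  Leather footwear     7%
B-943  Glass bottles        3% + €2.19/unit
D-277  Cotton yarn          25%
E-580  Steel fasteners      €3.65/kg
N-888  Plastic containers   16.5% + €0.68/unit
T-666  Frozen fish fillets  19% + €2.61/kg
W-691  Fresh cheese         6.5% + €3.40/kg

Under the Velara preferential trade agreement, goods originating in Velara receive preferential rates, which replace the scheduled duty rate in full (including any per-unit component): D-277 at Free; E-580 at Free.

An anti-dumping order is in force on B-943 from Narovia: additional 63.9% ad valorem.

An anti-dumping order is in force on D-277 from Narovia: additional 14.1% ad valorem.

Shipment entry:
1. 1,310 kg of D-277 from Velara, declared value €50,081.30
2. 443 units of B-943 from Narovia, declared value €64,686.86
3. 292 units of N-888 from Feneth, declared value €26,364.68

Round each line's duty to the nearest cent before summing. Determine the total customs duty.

Line 1 (D-277, Velara, 1,310 kg, €50,081.30):
Base rate for D-277 is 25%.
Origin Velara qualifies under the Soloria–Velara agreement and D-277 is covered: preferential rate Free applies instead.
The additional-duty order on D-277 targets Narovia, not Velara; it does not apply.
Duty = €50,081.30 × 0% = €0.00.
Line 2 (B-943, Narovia, 443 units, €64,686.86):
Base rate for B-943 is 3% + €2.19/unit.
Additional duty on B-943 from Narovia: +63.9%. Applied ad valorem rate: 3% + 63.9% = 66.9%.
Duty = €64,686.86 × 66.9% + 443 × €2.19 = €44,245.68.
Line 3 (N-888, Feneth, 292 units, €26,364.68):
Base rate for N-888 is 16.5% + €0.68/unit.
Duty = €26,364.68 × 16.5% + 292 × €0.68 = €4,548.73.
Total = €0.00 + €44,245.68 + €4,548.73 = €48,794.41.

€48,794.41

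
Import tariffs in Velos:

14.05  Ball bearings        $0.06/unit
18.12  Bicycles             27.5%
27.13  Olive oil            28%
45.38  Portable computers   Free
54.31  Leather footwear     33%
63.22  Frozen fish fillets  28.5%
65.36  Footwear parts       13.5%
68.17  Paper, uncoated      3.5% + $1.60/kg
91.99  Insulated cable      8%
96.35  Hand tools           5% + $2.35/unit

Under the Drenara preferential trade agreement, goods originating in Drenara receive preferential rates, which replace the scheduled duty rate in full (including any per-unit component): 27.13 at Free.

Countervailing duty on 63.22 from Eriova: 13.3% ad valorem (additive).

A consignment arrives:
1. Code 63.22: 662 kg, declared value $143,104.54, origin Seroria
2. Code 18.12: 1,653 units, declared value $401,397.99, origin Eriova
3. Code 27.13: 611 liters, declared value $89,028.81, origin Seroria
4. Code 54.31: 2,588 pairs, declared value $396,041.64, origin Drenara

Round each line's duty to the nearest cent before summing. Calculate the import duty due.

Line 1 (63.22, Seroria, 662 kg, $143,104.54):
Base rate for 63.22 is 28.5%.
The additional-duty order on 63.22 targets Eriova, not Seroria; it does not apply.
Duty = $143,104.54 × 28.5% = $40,784.79.
Line 2 (18.12, Eriova, 1,653 units, $401,397.99):
Base rate for 18.12 is 27.5%.
Duty = $401,397.99 × 27.5% = $110,384.45.
Line 3 (27.13, Seroria, 611 liters, $89,028.81):
Base rate for 27.13 is 28%.
27.13 has an FTA preferential rate, but origin Seroria is not Drenara; base rate stands.
Duty = $89,028.81 × 28% = $24,928.07.
Line 4 (54.31, Drenara, 2,588 pairs, $396,041.64):
Base rate for 54.31 is 33%.
Origin Drenara is the FTA partner but 54.31 is not on the preference list; base rate stands.
Duty = $396,041.64 × 33% = $130,693.74.
Total = $40,784.79 + $110,384.45 + $24,928.07 + $130,693.74 = $306,791.05.

$306,791.05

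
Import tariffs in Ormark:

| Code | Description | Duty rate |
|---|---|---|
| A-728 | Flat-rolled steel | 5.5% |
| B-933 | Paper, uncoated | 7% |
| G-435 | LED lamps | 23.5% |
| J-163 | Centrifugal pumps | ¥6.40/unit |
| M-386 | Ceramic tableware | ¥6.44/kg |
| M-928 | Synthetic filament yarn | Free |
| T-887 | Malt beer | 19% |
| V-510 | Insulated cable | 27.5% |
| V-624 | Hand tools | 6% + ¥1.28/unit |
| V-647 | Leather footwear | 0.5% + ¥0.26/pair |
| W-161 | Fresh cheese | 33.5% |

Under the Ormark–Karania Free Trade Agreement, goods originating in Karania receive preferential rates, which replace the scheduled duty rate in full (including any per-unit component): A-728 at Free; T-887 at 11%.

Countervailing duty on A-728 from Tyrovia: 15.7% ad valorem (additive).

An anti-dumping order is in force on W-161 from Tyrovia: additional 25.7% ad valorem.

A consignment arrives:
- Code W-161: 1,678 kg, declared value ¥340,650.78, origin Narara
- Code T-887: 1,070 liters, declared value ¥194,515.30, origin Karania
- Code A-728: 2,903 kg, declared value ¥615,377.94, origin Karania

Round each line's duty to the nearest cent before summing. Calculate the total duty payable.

Line 1 (W-161, Narara, 1,678 kg, ¥340,650.78):
Base rate for W-161 is 33.5%.
The additional-duty order on W-161 targets Tyrovia, not Narara; it does not apply.
Duty = ¥340,650.78 × 33.5% = ¥114,118.01.
Line 2 (T-887, Karania, 1,070 liters, ¥194,515.30):
Base rate for T-887 is 19%.
Origin Karania qualifies under the Ormark–Karania agreement and T-887 is covered: preferential rate 11% applies instead.
Duty = ¥194,515.30 × 11% = ¥21,396.68.
Line 3 (A-728, Karania, 2,903 kg, ¥615,377.94):
Base rate for A-728 is 5.5%.
Origin Karania qualifies under the Ormark–Karania agreement and A-728 is covered: preferential rate Free applies instead.
The additional-duty order on A-728 targets Tyrovia, not Karania; it does not apply.
Duty = ¥615,377.94 × 0% = ¥0.00.
Total = ¥114,118.01 + ¥21,396.68 + ¥0.00 = ¥135,514.69.

¥135,514.69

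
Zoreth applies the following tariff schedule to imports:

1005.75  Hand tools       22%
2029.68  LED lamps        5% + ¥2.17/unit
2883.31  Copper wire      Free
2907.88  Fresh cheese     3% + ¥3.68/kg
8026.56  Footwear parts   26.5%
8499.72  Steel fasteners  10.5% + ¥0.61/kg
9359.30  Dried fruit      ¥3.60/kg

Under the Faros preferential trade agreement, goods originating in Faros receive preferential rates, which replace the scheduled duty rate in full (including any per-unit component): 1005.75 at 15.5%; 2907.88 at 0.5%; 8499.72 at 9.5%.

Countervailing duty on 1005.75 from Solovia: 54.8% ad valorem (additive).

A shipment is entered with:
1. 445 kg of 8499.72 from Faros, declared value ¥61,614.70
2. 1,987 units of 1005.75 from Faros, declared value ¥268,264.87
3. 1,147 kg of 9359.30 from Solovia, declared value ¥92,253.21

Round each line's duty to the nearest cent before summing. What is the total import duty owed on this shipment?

Line 1 (8499.72, Faros, 445 kg, ¥61,614.70):
Base rate for 8499.72 is 10.5% + ¥0.61/kg.
Origin Faros qualifies under the Zoreth–Faros agreement and 8499.72 is covered: preferential rate 9.5% applies instead.
Duty = ¥61,614.70 × 9.5% = ¥5,853.40.
Line 2 (1005.75, Faros, 1,987 units, ¥268,264.87):
Base rate for 1005.75 is 22%.
Origin Faros qualifies under the Zoreth–Faros agreement and 1005.75 is covered: preferential rate 15.5% applies instead.
The additional-duty order on 1005.75 targets Solovia, not Faros; it does not apply.
Duty = ¥268,264.87 × 15.5% = ¥41,581.05.
Line 3 (9359.30, Solovia, 1,147 kg, ¥92,253.21):
Base rate for 9359.30 is ¥3.60/kg.
Duty = 1,147 × ¥3.60 = ¥4,129.20.
Total = ¥5,853.40 + ¥41,581.05 + ¥4,129.20 = ¥51,563.65.

¥51,563.65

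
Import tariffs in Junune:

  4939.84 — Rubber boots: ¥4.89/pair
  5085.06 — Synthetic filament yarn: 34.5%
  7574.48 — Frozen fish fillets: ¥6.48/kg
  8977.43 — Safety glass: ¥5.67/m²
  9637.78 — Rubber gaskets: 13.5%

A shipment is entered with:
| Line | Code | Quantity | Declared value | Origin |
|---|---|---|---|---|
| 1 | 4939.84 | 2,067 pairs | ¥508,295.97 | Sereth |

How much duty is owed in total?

Line 1 (4939.84, Sereth, 2,067 pairs, ¥508,295.97):
Base rate for 4939.84 is ¥4.89/pair.
Duty = 2,067 × ¥4.89 = ¥10,107.63.

¥10,107.63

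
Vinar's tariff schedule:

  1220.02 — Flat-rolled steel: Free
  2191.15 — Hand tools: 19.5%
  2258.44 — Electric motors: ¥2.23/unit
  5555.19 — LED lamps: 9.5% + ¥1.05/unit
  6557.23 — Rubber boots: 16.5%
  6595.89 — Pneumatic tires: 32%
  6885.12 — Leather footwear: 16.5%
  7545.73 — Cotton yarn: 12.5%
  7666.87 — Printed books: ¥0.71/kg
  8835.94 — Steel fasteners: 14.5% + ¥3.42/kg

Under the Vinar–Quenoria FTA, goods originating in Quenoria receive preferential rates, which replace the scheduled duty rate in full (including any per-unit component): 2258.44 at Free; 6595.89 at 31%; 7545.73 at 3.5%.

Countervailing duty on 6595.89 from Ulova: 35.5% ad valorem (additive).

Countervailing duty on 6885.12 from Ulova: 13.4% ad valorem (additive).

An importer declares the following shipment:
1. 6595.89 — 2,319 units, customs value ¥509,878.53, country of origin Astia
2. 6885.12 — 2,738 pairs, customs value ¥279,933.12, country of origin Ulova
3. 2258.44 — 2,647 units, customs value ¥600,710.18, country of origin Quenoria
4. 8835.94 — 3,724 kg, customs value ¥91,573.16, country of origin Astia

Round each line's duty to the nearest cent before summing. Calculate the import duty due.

Line 1 (6595.89, Astia, 2,319 units, ¥509,878.53):
Base rate for 6595.89 is 32%.
6595.89 has an FTA preferential rate, but origin Astia is not Quenoria; base rate stands.
The additional-duty order on 6595.89 targets Ulova, not Astia; it does not apply.
Duty = ¥509,878.53 × 32% = ¥163,161.13.
Line 2 (6885.12, Ulova, 2,738 pairs, ¥279,933.12):
Base rate for 6885.12 is 16.5%.
Additional duty on 6885.12 from Ulova: +13.4%. Applied ad valorem rate: 16.5% + 13.4% = 29.9%.
Duty = ¥279,933.12 × 29.9% = ¥83,700.00.
Line 3 (2258.44, Quenoria, 2,647 units, ¥600,710.18):
Base rate for 2258.44 is ¥2.23/unit.
Origin Quenoria qualifies under the Vinar–Quenoria agreement and 2258.44 is covered: preferential rate Free applies instead.
Duty = ¥600,710.18 × 0% = ¥0.00.
Line 4 (8835.94, Astia, 3,724 kg, ¥91,573.16):
Base rate for 8835.94 is 14.5% + ¥3.42/kg.
Duty = ¥91,573.16 × 14.5% + 3,724 × ¥3.42 = ¥26,014.19.
Total = ¥163,161.13 + ¥83,700.00 + ¥0.00 + ¥26,014.19 = ¥272,875.32.

¥272,875.32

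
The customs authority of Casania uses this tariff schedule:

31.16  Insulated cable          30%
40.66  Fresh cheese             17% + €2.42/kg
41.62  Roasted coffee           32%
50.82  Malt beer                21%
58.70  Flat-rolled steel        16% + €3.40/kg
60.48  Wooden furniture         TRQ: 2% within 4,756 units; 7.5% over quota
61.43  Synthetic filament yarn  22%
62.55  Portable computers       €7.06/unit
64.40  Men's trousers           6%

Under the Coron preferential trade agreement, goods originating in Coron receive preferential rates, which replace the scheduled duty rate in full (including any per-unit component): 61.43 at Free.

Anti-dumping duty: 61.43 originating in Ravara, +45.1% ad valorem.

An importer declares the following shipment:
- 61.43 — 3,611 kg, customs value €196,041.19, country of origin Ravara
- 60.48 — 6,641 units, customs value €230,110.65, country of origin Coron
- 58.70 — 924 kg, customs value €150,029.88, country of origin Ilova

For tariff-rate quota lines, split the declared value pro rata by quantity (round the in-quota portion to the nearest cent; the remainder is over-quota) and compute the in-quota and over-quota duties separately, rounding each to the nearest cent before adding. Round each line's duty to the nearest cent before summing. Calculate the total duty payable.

€166,884.57

Line 1 (61.43, Ravara, 3,611 kg, €196,041.19):
Base rate for 61.43 is 22%.
61.43 has an FTA preferential rate, but origin Ravara is not Coron; base rate stands.
Additional duty on 61.43 from Ravara: +45.1%. Applied ad valorem rate: 22% + 45.1% = 67.1%.
Duty = €196,041.19 × 67.1% = €131,543.64.
Line 2 (60.48, Coron, 6,641 units, €230,110.65):
Code 60.48 is under a tariff-rate quota (threshold 4,756 units). In-quota: 4,756 units at 2%; over-quota: 1,885 units at 7.5%.
Pro-rata value split: in-quota = €230,110.65 × 4,756/6,641 = €164,795.40; over-quota = €230,110.65 − €164,795.40 = €65,315.25.
In-quota duty = €164,795.40 × 2% = €3,295.91. Over-quota duty = €65,315.25 × 7.5% = €4,898.64.
Line duty = €3,295.91 + €4,898.64 = €8,194.55.
Line 3 (58.70, Ilova, 924 kg, €150,029.88):
Base rate for 58.70 is 16% + €3.40/kg.
Duty = €150,029.88 × 16% + 924 × €3.40 = €27,146.38.
Total = €131,543.64 + €8,194.55 + €27,146.38 = €166,884.57.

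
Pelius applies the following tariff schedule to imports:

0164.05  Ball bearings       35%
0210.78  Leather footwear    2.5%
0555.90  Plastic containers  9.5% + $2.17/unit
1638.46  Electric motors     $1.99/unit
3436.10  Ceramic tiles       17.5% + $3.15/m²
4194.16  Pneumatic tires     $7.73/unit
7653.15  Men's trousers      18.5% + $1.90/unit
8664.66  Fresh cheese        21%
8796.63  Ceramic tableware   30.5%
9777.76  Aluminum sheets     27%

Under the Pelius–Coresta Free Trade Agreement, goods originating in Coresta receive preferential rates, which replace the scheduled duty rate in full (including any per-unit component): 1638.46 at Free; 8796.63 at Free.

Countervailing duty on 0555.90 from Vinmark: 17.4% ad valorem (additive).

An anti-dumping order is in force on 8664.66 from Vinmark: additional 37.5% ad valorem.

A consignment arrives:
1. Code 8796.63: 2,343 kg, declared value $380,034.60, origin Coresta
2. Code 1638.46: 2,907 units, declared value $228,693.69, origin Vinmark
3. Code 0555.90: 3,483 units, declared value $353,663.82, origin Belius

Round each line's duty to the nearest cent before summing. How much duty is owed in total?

$46,941.10

Line 1 (8796.63, Coresta, 2,343 kg, $380,034.60):
Base rate for 8796.63 is 30.5%.
Origin Coresta qualifies under the Pelius–Coresta agreement and 8796.63 is covered: preferential rate Free applies instead.
Duty = $380,034.60 × 0% = $0.00.
Line 2 (1638.46, Vinmark, 2,907 units, $228,693.69):
Base rate for 1638.46 is $1.99/unit.
1638.46 has an FTA preferential rate, but origin Vinmark is not Coresta; base rate stands.
Duty = 2,907 × $1.99 = $5,784.93.
Line 3 (0555.90, Belius, 3,483 units, $353,663.82):
Base rate for 0555.90 is 9.5% + $2.17/unit.
The additional-duty order on 0555.90 targets Vinmark, not Belius; it does not apply.
Duty = $353,663.82 × 9.5% + 3,483 × $2.17 = $41,156.17.
Total = $0.00 + $5,784.93 + $41,156.17 = $46,941.10.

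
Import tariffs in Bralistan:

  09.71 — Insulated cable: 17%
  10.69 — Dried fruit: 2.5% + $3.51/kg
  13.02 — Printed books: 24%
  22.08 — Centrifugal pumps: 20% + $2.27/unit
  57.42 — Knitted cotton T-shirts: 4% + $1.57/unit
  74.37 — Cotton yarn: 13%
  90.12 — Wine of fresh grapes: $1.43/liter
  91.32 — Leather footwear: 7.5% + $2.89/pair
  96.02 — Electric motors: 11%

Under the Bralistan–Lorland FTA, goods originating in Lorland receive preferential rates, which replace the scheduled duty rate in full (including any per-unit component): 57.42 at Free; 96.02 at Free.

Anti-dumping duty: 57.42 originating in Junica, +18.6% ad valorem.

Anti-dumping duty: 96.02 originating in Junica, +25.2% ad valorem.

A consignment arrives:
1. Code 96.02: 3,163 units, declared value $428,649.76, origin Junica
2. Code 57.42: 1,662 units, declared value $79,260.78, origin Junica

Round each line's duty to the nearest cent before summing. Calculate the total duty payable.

Line 1 (96.02, Junica, 3,163 units, $428,649.76):
Base rate for 96.02 is 11%.
96.02 has an FTA preferential rate, but origin Junica is not Lorland; base rate stands.
Additional duty on 96.02 from Junica: +25.2%. Applied ad valorem rate: 11% + 25.2% = 36.2%.
Duty = $428,649.76 × 36.2% = $155,171.21.
Line 2 (57.42, Junica, 1,662 units, $79,260.78):
Base rate for 57.42 is 4% + $1.57/unit.
57.42 has an FTA preferential rate, but origin Junica is not Lorland; base rate stands.
Additional duty on 57.42 from Junica: +18.6%. Applied ad valorem rate: 4% + 18.6% = 22.6%.
Duty = $79,260.78 × 22.6% + 1,662 × $1.57 = $20,522.28.
Total = $155,171.21 + $20,522.28 = $175,693.49.

$175,693.49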